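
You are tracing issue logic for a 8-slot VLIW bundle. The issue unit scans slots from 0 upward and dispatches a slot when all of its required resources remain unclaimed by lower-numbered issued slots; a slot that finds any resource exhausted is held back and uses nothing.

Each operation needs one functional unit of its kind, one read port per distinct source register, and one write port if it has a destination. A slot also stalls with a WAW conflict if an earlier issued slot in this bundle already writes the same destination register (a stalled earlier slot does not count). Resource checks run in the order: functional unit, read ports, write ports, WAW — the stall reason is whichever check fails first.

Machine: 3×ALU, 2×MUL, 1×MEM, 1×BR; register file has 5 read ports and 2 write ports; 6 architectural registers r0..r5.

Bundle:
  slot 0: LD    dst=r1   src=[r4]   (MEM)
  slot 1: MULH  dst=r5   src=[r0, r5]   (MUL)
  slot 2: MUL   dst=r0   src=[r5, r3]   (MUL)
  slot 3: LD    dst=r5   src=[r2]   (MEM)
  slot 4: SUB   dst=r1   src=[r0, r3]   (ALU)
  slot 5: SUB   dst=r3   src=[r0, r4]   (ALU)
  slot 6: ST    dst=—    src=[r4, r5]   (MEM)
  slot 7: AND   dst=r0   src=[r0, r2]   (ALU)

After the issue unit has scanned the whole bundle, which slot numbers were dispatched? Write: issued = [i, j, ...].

issued = [0, 1]

slot 0 (MEM): ISSUE — free A3,Mu2,Ld0,B1 rp4 wp1
slot 1 (MUL): ISSUE — free A3,Mu1,Ld0,B1 rp2 wp0
slot 2 (MUL): stall WR_PORT — free A3,Mu1,Ld0,B1 rp2 wp0
slot 3 (MEM): stall FU — free A3,Mu1,Ld0,B1 rp2 wp0
slot 4 (ALU): stall WR_PORT — free A3,Mu1,Ld0,B1 rp2 wp0
slot 5 (ALU): stall WR_PORT — free A3,Mu1,Ld0,B1 rp2 wp0
slot 6 (MEM): stall FU — free A3,Mu1,Ld0,B1 rp2 wp0
slot 7 (ALU): stall WR_PORT — free A3,Mu1,Ld0,B1 rp2 wp0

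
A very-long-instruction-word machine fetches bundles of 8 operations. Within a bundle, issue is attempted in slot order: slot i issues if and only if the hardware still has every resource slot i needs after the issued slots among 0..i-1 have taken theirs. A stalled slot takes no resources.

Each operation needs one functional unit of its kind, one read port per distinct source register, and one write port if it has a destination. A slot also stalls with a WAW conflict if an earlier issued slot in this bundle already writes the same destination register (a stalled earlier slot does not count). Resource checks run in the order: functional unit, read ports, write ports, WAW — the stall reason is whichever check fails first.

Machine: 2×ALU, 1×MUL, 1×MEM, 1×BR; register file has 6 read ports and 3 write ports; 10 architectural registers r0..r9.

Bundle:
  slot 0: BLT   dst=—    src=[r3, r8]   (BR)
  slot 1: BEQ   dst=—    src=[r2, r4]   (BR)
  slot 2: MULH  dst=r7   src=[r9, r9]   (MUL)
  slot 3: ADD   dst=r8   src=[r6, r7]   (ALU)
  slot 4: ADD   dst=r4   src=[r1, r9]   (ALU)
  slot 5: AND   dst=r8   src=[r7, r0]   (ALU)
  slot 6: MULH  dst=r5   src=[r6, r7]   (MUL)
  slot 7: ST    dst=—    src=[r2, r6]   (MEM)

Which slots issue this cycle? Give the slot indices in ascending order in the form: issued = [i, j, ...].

issued = [0, 2, 3]

[0] BR needs rd=2 wr=0: ok; after: ALU=2 MUL=1 MEM=1 BR=0, R=4, W=3
[1] BR needs rd=2 wr=0: FU; after: ALU=2 MUL=1 MEM=1 BR=0, R=4, W=3
[2] MUL needs rd=1 wr=1: ok; after: ALU=2 MUL=0 MEM=1 BR=0, R=3, W=2
[3] ALU needs rd=2 wr=1: ok; after: ALU=1 MUL=0 MEM=1 BR=0, R=1, W=1
[4] ALU needs rd=2 wr=1: RD_PORT; after: ALU=1 MUL=0 MEM=1 BR=0, R=1, W=1
[5] ALU needs rd=2 wr=1: RD_PORT; after: ALU=1 MUL=0 MEM=1 BR=0, R=1, W=1
[6] MUL needs rd=2 wr=1: FU; after: ALU=1 MUL=0 MEM=1 BR=0, R=1, W=1
[7] MEM needs rd=2 wr=0: RD_PORT; after: ALU=1 MUL=0 MEM=1 BR=0, R=1, W=1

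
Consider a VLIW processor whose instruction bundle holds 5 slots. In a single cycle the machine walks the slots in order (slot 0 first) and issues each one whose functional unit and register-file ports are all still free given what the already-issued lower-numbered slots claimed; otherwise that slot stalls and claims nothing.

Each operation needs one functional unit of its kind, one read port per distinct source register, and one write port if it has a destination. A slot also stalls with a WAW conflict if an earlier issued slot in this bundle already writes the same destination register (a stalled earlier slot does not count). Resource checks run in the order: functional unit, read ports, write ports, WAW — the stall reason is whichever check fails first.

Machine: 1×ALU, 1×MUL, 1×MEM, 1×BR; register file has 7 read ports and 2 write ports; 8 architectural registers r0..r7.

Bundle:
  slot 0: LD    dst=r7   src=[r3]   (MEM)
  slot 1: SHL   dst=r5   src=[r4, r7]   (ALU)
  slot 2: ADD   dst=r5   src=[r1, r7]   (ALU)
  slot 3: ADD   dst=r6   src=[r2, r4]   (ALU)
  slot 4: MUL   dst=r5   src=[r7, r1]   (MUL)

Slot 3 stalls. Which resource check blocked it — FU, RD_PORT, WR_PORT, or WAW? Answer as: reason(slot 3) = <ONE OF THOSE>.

reason(slot 3) = FU

(0) want 1×MEM +1rd +1wr — yes → AL1|MU1|ME0|BR1|rd6|wr1
(1) want 1×ALU +2rd +1wr — yes → AL0|MU1|ME0|BR1|rd4|wr0
(2) want 1×ALU +2rd +1wr — FU → AL0|MU1|ME0|BR1|rd4|wr0
(3) want 1×ALU +2rd +1wr — FU → AL0|MU1|ME0|BR1|rd4|wr0
(4) want 1×MUL +2rd +1wr — WR_PORT → AL0|MU1|ME0|BR1|rd4|wr0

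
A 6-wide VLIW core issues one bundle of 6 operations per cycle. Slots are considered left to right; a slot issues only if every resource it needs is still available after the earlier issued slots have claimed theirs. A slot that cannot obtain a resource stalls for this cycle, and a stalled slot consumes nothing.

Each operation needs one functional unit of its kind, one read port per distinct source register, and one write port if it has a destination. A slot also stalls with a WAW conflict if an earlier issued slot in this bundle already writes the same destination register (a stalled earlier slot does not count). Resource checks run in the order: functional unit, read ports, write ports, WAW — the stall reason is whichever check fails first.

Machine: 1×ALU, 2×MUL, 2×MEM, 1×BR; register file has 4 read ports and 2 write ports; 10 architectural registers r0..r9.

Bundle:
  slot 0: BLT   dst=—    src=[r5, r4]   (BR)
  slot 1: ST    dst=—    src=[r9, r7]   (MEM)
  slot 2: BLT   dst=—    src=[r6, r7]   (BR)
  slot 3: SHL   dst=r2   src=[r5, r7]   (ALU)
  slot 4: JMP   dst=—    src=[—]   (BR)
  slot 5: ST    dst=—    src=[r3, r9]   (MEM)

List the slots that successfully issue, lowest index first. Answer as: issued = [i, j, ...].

issued = [0, 1]

  0. BR ⇒ go  {1A/2Mu/2Ld/0B | 2r 2w}
  1. MEM ⇒ go  {1A/2Mu/1Ld/0B | 0r 2w}
  2. BR ⇒ no(FU)  {1A/2Mu/1Ld/0B | 0r 2w}
  3. ALU→r2 ⇒ no(RD_PORT)  {1A/2Mu/1Ld/0B | 0r 2w}
  4. BR ⇒ no(FU)  {1A/2Mu/1Ld/0B | 0r 2w}
  5. MEM ⇒ no(RD_PORT)  {1A/2Mu/1Ld/0B | 0r 2w}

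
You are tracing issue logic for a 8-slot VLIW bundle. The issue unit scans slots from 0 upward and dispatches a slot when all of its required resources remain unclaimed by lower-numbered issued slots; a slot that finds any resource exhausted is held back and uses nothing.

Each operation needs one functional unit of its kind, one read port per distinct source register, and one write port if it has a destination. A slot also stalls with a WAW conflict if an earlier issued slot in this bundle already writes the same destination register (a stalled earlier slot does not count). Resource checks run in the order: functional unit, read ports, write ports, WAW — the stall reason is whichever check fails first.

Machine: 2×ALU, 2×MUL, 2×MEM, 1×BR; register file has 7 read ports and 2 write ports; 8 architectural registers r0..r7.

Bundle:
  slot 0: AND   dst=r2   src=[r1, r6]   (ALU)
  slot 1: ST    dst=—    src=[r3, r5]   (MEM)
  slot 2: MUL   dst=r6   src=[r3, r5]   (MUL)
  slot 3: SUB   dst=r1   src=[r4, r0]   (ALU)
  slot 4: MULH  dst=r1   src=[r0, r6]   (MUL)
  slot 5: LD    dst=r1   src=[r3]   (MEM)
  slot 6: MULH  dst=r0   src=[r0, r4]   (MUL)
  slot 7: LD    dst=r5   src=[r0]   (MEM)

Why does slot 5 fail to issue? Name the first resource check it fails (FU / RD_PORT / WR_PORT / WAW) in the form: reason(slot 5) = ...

reason(slot 5) = WR_PORT

  0. ALU→r2 ⇒ go  {1A/2Mu/2Ld/1B | 5r 1w}
  1. MEM ⇒ go  {1A/2Mu/1Ld/1B | 3r 1w}
  2. MUL→r6 ⇒ go  {1A/1Mu/1Ld/1B | 1r 0w}
  3. ALU→r1 ⇒ no(RD_PORT)  {1A/1Mu/1Ld/1B | 1r 0w}
  4. MUL→r1 ⇒ no(RD_PORT)  {1A/1Mu/1Ld/1B | 1r 0w}
  5. MEM→r1 ⇒ no(WR_PORT)  {1A/1Mu/1Ld/1B | 1r 0w}
  6. MUL→r0 ⇒ no(RD_PORT)  {1A/1Mu/1Ld/1B | 1r 0w}
  7. MEM→r5 ⇒ no(WR_PORT)  {1A/1Mu/1Ld/1B | 1r 0w}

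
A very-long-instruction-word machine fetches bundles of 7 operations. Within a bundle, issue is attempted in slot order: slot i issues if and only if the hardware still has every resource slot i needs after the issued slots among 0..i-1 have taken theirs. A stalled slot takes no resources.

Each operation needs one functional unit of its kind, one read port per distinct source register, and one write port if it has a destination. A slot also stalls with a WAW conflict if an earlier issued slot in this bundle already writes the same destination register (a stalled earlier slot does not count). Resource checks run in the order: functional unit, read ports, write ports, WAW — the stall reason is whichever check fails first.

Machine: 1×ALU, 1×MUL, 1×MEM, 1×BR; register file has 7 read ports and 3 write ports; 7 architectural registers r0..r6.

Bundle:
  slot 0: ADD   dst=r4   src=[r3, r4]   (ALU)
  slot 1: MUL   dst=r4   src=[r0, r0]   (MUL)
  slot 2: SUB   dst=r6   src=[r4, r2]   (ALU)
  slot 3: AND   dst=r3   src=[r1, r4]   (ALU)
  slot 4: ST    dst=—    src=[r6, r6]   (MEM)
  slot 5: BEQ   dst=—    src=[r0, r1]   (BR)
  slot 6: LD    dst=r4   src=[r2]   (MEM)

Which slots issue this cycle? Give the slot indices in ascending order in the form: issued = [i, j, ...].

issued = [0, 4, 5]

slot 0 (ALU): ISSUE — free A0,Mu1,Ld1,B1 rp5 wp2
slot 1 (MUL): stall WAW — free A0,Mu1,Ld1,B1 rp5 wp2
slot 2 (ALU): stall FU — free A0,Mu1,Ld1,B1 rp5 wp2
slot 3 (ALU): stall FU — free A0,Mu1,Ld1,B1 rp5 wp2
slot 4 (MEM): ISSUE — free A0,Mu1,Ld0,B1 rp4 wp2
slot 5 (BR): ISSUE — free A0,Mu1,Ld0,B0 rp2 wp2
slot 6 (MEM): stall FU — free A0,Mu1,Ld0,B0 rp2 wp2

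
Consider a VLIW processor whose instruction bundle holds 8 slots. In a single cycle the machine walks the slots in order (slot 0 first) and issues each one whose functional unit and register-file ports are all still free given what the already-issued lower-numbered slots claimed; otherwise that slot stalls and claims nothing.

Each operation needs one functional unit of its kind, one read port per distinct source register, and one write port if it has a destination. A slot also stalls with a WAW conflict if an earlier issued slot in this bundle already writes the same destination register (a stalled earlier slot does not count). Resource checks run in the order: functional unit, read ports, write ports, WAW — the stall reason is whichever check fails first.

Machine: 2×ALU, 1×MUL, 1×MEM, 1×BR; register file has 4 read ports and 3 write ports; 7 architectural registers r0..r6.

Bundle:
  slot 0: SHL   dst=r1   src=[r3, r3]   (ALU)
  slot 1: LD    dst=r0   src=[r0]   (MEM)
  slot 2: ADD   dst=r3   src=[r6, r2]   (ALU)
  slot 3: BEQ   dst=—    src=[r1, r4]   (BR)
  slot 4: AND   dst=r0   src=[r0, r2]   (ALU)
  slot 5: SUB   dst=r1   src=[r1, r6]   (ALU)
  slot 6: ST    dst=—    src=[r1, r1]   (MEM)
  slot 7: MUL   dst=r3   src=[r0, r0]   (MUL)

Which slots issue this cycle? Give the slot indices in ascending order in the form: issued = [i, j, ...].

slot 0 (ALU): ISSUE — free A1,Mu1,Ld1,B1 rp3 wp2
slot 1 (MEM): ISSUE — free A1,Mu1,Ld0,B1 rp2 wp1
slot 2 (ALU): ISSUE — free A0,Mu1,Ld0,B1 rp0 wp0
slot 3 (BR): stall RD_PORT — free A0,Mu1,Ld0,B1 rp0 wp0
slot 4 (ALU): stall FU — free A0,Mu1,Ld0,B1 rp0 wp0
slot 5 (ALU): stall FU — free A0,Mu1,Ld0,B1 rp0 wp0
slot 6 (MEM): stall FU — free A0,Mu1,Ld0,B1 rp0 wp0
slot 7 (MUL): stall RD_PORT — free A0,Mu1,Ld0,B1 rp0 wp0

issued = [0, 1, 2]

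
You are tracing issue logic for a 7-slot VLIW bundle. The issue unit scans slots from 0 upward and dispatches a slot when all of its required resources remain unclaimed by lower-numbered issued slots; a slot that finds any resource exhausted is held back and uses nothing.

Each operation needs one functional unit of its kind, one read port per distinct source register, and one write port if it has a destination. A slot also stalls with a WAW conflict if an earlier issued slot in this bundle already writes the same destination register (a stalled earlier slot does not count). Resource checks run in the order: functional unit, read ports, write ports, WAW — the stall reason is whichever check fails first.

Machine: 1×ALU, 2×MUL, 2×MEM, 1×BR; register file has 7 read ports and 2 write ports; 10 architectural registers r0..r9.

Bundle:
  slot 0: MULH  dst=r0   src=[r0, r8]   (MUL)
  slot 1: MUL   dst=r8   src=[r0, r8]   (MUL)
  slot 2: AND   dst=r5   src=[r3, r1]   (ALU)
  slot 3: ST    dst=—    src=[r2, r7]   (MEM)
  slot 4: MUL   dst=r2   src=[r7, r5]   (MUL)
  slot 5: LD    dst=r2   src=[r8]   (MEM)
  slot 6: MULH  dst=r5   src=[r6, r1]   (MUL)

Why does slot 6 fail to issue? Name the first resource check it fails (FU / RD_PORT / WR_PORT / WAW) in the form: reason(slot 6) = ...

reason(slot 6) = FU

  0. MUL→r0 ⇒ go  {1A/1Mu/2Ld/1B | 5r 1w}
  1. MUL→r8 ⇒ go  {1A/0Mu/2Ld/1B | 3r 0w}
  2. ALU→r5 ⇒ no(WR_PORT)  {1A/0Mu/2Ld/1B | 3r 0w}
  3. MEM ⇒ go  {1A/0Mu/1Ld/1B | 1r 0w}
  4. MUL→r2 ⇒ no(FU)  {1A/0Mu/1Ld/1B | 1r 0w}
  5. MEM→r2 ⇒ no(WR_PORT)  {1A/0Mu/1Ld/1B | 1r 0w}
  6. MUL→r5 ⇒ no(FU)  {1A/0Mu/1Ld/1B | 1r 0w}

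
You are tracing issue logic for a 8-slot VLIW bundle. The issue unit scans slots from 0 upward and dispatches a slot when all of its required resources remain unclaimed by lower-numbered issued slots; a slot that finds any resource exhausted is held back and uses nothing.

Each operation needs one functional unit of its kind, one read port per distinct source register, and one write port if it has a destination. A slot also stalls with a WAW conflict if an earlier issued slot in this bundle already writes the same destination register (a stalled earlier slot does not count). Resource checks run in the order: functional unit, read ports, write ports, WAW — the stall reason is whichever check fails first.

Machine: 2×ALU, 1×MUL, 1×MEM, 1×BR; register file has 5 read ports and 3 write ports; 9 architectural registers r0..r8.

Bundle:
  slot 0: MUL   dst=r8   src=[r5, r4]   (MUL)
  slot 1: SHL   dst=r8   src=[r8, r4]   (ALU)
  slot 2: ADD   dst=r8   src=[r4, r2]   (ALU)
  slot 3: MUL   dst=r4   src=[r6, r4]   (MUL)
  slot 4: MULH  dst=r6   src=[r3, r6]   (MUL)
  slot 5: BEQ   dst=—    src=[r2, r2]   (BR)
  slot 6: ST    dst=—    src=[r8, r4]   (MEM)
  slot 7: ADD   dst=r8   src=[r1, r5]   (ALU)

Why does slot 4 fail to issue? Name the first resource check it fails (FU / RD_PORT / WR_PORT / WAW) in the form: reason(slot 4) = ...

[0] MUL needs rd=2 wr=1: ok; after: ALU=2 MUL=0 MEM=1 BR=1, R=3, W=2
[1] ALU needs rd=2 wr=1: WAW; after: ALU=2 MUL=0 MEM=1 BR=1, R=3, W=2
[2] ALU needs rd=2 wr=1: WAW; after: ALU=2 MUL=0 MEM=1 BR=1, R=3, W=2
[3] MUL needs rd=2 wr=1: FU; after: ALU=2 MUL=0 MEM=1 BR=1, R=3, W=2
[4] MUL needs rd=2 wr=1: FU; after: ALU=2 MUL=0 MEM=1 BR=1, R=3, W=2
[5] BR needs rd=1 wr=0: ok; after: ALU=2 MUL=0 MEM=1 BR=0, R=2, W=2
[6] MEM needs rd=2 wr=0: ok; after: ALU=2 MUL=0 MEM=0 BR=0, R=0, W=2
[7] ALU needs rd=2 wr=1: RD_PORT; after: ALU=2 MUL=0 MEM=0 BR=0, R=0, W=2

reason(slot 4) = FU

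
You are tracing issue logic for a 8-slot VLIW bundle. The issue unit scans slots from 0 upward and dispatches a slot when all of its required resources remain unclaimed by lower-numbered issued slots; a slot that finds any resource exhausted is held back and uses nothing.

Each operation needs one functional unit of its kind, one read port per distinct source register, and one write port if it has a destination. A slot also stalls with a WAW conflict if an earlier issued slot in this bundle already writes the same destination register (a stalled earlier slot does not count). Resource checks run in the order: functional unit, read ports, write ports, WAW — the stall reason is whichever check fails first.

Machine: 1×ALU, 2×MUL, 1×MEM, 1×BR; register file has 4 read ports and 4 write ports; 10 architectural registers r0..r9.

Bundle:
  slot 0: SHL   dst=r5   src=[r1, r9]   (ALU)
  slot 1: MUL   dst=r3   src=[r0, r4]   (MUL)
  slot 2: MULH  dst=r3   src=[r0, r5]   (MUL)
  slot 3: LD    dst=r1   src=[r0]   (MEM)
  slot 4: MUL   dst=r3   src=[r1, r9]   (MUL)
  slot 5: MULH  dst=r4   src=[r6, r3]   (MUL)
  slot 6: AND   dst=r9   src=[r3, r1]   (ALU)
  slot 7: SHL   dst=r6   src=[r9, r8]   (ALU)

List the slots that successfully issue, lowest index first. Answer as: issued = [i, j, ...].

#0 ALU src=r1,r9 dispatched  <A:0 Mu:2 Ld:1 B:1 rd:2 wr:3>
#1 MUL src=r0,r4 dispatched  <A:0 Mu:1 Ld:1 B:1 rd:0 wr:2>
#2 MUL src=r0,r5 held:RD_PORT  <A:0 Mu:1 Ld:1 B:1 rd:0 wr:2>
#3 MEM src=r0 held:RD_PORT  <A:0 Mu:1 Ld:1 B:1 rd:0 wr:2>
#4 MUL src=r1,r9 held:RD_PORT  <A:0 Mu:1 Ld:1 B:1 rd:0 wr:2>
#5 MUL src=r6,r3 held:RD_PORT  <A:0 Mu:1 Ld:1 B:1 rd:0 wr:2>
#6 ALU src=r3,r1 held:FU  <A:0 Mu:1 Ld:1 B:1 rd:0 wr:2>
#7 ALU src=r9,r8 held:FU  <A:0 Mu:1 Ld:1 B:1 rd:0 wr:2>

issued = [0, 1]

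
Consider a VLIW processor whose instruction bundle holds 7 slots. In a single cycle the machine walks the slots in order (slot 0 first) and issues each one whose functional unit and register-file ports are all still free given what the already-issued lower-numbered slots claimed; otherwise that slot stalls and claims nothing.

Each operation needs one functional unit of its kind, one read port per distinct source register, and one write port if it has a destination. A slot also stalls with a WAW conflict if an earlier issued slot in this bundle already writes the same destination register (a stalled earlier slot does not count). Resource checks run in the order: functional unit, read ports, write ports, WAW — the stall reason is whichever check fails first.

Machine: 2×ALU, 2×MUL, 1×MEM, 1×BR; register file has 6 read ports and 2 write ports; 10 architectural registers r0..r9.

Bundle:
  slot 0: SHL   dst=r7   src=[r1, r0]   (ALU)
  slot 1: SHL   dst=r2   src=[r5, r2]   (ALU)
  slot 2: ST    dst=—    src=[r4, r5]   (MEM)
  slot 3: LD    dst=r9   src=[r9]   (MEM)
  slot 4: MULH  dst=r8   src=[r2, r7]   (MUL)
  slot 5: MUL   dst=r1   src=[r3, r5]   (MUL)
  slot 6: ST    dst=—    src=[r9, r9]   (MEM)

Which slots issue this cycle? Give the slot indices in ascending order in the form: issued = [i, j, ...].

slot 0 (ALU): ISSUE — free A1,Mu2,Ld1,B1 rp4 wp1
slot 1 (ALU): ISSUE — free A0,Mu2,Ld1,B1 rp2 wp0
slot 2 (MEM): ISSUE — free A0,Mu2,Ld0,B1 rp0 wp0
slot 3 (MEM): stall FU — free A0,Mu2,Ld0,B1 rp0 wp0
slot 4 (MUL): stall RD_PORT — free A0,Mu2,Ld0,B1 rp0 wp0
slot 5 (MUL): stall RD_PORT — free A0,Mu2,Ld0,B1 rp0 wp0
slot 6 (MEM): stall FU — free A0,Mu2,Ld0,B1 rp0 wp0

issued = [0, 1, 2]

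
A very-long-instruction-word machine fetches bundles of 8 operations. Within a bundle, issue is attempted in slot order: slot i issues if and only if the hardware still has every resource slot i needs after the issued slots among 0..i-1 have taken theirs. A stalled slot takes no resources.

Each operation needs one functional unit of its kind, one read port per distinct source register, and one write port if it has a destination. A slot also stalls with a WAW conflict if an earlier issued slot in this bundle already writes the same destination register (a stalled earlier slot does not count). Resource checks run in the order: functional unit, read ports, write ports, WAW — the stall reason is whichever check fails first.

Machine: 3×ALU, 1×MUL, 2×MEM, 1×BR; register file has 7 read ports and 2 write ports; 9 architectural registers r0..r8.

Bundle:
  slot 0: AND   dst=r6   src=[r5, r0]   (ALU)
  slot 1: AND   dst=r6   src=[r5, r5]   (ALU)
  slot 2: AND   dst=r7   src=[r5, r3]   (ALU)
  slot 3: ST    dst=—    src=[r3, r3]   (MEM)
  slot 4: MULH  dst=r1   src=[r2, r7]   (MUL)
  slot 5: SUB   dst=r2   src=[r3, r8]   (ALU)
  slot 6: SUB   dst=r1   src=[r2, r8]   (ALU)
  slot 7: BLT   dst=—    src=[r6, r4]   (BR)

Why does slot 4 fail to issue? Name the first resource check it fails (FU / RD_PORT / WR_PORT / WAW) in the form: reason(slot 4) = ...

reason(slot 4) = WR_PORT

(0) want 1×ALU +2rd +1wr — yes → AL2|MU1|ME2|BR1|rd5|wr1
(1) want 1×ALU +1rd +1wr — WAW → AL2|MU1|ME2|BR1|rd5|wr1
(2) want 1×ALU +2rd +1wr — yes → AL1|MU1|ME2|BR1|rd3|wr0
(3) want 1×MEM +1rd +0wr — yes → AL1|MU1|ME1|BR1|rd2|wr0
(4) want 1×MUL +2rd +1wr — WR_PORT → AL1|MU1|ME1|BR1|rd2|wr0
(5) want 1×ALU +2rd +1wr — WR_PORT → AL1|MU1|ME1|BR1|rd2|wr0
(6) want 1×ALU +2rd +1wr — WR_PORT → AL1|MU1|ME1|BR1|rd2|wr0
(7) want 1×BR +2rd +0wr — yes → AL1|MU1|ME1|BR0|rd0|wr0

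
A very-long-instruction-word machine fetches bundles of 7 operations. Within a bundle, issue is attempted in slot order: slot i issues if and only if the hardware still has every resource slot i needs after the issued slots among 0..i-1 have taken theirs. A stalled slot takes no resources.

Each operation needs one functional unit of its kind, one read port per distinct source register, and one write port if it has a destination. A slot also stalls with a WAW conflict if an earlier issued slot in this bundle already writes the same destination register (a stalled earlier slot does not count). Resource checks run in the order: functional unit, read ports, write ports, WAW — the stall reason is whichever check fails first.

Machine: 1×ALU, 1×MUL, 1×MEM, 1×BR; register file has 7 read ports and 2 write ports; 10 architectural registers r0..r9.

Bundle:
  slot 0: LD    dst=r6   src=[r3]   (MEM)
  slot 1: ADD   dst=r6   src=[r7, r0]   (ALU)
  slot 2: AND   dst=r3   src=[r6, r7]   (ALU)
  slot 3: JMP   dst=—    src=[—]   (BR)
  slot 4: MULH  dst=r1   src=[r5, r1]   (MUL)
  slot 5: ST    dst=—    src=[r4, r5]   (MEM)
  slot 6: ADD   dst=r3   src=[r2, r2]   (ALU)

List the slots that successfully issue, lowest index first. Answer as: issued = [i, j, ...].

#0 MEM src=r3 dispatched  <A:1 Mu:1 Ld:0 B:1 rd:6 wr:1>
#1 ALU src=r7,r0 held:WAW  <A:1 Mu:1 Ld:0 B:1 rd:6 wr:1>
#2 ALU src=r6,r7 dispatched  <A:0 Mu:1 Ld:0 B:1 rd:4 wr:0>
#3 BR src=- dispatched  <A:0 Mu:1 Ld:0 B:0 rd:4 wr:0>
#4 MUL src=r5,r1 held:WR_PORT  <A:0 Mu:1 Ld:0 B:0 rd:4 wr:0>
#5 MEM src=r4,r5 held:FU  <A:0 Mu:1 Ld:0 B:0 rd:4 wr:0>
#6 ALU src=r2,r2 held:FU  <A:0 Mu:1 Ld:0 B:0 rd:4 wr:0>

issued = [0, 2, 3]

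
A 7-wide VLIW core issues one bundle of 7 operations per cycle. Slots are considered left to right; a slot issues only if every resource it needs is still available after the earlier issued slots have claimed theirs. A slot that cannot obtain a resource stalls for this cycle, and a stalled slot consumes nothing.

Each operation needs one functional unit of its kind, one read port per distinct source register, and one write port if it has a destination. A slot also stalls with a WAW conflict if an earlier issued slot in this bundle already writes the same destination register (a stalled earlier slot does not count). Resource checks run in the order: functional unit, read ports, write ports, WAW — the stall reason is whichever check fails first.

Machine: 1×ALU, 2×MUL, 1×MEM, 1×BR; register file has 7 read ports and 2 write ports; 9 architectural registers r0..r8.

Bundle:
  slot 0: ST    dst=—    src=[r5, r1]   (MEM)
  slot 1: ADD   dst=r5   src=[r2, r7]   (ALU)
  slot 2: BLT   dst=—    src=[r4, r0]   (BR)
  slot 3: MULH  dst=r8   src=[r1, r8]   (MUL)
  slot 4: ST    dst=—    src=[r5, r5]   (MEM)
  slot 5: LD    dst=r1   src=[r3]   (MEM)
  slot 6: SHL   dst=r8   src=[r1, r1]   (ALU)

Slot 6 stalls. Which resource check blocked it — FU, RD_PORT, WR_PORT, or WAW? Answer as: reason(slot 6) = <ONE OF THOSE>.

reason(slot 6) = FU

(0) want 1×MEM +2rd +0wr — yes → AL1|MU2|ME0|BR1|rd5|wr2
(1) want 1×ALU +2rd +1wr — yes → AL0|MU2|ME0|BR1|rd3|wr1
(2) want 1×BR +2rd +0wr — yes → AL0|MU2|ME0|BR0|rd1|wr1
(3) want 1×MUL +2rd +1wr — RD_PORT → AL0|MU2|ME0|BR0|rd1|wr1
(4) want 1×MEM +1rd +0wr — FU → AL0|MU2|ME0|BR0|rd1|wr1
(5) want 1×MEM +1rd +1wr — FU → AL0|MU2|ME0|BR0|rd1|wr1
(6) want 1×ALU +1rd +1wr — FU → AL0|MU2|ME0|BR0|rd1|wr1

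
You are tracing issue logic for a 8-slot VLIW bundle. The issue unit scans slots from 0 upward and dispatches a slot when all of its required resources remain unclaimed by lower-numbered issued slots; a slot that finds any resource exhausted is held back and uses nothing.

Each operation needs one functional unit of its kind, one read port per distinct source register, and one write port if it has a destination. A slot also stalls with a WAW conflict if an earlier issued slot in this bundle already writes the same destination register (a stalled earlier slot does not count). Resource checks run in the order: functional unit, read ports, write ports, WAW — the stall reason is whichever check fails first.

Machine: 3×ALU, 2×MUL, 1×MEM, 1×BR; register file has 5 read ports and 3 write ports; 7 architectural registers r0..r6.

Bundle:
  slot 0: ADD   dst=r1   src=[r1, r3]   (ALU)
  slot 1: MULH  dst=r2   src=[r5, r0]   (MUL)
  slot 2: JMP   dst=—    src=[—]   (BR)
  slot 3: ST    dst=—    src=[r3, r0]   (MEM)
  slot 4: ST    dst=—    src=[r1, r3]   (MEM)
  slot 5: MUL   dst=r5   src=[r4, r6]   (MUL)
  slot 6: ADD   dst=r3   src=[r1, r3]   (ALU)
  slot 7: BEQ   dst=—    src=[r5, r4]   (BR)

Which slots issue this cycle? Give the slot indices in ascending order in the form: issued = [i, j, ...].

issued = [0, 1, 2]

(0) want 1×ALU +2rd +1wr — yes → AL2|MU2|ME1|BR1|rd3|wr2
(1) want 1×MUL +2rd +1wr — yes → AL2|MU1|ME1|BR1|rd1|wr1
(2) want 1×BR +0rd +0wr — yes → AL2|MU1|ME1|BR0|rd1|wr1
(3) want 1×MEM +2rd +0wr — RD_PORT → AL2|MU1|ME1|BR0|rd1|wr1
(4) want 1×MEM +2rd +0wr — RD_PORT → AL2|MU1|ME1|BR0|rd1|wr1
(5) want 1×MUL +2rd +1wr — RD_PORT → AL2|MU1|ME1|BR0|rd1|wr1
(6) want 1×ALU +2rd +1wr — RD_PORT → AL2|MU1|ME1|BR0|rd1|wr1
(7) want 1×BR +2rd +0wr — FU → AL2|MU1|ME1|BR0|rd1|wr1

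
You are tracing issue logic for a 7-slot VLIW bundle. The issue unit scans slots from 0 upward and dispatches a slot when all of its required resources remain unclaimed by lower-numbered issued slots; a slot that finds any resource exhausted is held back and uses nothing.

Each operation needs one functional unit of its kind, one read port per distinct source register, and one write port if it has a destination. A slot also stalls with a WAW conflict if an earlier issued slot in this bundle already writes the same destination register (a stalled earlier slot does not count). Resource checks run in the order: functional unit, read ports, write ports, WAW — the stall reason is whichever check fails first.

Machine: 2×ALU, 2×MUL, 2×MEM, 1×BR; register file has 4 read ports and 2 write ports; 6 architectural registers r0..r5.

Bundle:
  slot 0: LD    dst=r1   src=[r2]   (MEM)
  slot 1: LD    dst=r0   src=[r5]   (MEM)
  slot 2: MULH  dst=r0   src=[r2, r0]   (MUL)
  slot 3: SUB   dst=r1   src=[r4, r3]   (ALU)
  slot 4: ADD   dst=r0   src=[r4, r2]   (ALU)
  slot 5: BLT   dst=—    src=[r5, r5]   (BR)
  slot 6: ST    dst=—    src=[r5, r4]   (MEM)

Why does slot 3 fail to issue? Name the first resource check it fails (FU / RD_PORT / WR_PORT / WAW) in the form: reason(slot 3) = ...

slot 0 (MEM): ISSUE — free A2,Mu2,Ld1,B1 rp3 wp1
slot 1 (MEM): ISSUE — free A2,Mu2,Ld0,B1 rp2 wp0
slot 2 (MUL): stall WR_PORT — free A2,Mu2,Ld0,B1 rp2 wp0
slot 3 (ALU): stall WR_PORT — free A2,Mu2,Ld0,B1 rp2 wp0
slot 4 (ALU): stall WR_PORT — free A2,Mu2,Ld0,B1 rp2 wp0
slot 5 (BR): ISSUE — free A2,Mu2,Ld0,B0 rp1 wp0
slot 6 (MEM): stall FU — free A2,Mu2,Ld0,B0 rp1 wp0

reason(slot 3) = WR_PORT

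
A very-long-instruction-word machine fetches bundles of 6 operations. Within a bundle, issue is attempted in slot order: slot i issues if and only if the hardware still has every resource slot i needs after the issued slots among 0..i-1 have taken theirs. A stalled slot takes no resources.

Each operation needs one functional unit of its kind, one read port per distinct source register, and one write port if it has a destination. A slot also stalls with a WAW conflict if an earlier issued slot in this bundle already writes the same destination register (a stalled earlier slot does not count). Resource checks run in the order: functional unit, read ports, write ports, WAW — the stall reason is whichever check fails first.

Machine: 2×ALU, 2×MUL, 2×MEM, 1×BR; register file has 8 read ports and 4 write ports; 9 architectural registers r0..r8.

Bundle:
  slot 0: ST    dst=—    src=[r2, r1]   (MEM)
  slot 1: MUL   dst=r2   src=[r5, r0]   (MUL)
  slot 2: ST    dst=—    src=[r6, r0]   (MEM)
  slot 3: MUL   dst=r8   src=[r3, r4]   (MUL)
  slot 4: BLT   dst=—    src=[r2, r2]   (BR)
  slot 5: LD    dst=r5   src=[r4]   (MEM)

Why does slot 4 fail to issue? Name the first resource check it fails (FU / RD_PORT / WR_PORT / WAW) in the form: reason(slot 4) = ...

reason(slot 4) = RD_PORT

#0 MEM src=r2,r1 dispatched  <A:2 Mu:2 Ld:1 B:1 rd:6 wr:4>
#1 MUL src=r5,r0 dispatched  <A:2 Mu:1 Ld:1 B:1 rd:4 wr:3>
#2 MEM src=r6,r0 dispatched  <A:2 Mu:1 Ld:0 B:1 rd:2 wr:3>
#3 MUL src=r3,r4 dispatched  <A:2 Mu:0 Ld:0 B:1 rd:0 wr:2>
#4 BR src=r2,r2 held:RD_PORT  <A:2 Mu:0 Ld:0 B:1 rd:0 wr:2>
#5 MEM src=r4 held:FU  <A:2 Mu:0 Ld:0 B:1 rd:0 wr:2>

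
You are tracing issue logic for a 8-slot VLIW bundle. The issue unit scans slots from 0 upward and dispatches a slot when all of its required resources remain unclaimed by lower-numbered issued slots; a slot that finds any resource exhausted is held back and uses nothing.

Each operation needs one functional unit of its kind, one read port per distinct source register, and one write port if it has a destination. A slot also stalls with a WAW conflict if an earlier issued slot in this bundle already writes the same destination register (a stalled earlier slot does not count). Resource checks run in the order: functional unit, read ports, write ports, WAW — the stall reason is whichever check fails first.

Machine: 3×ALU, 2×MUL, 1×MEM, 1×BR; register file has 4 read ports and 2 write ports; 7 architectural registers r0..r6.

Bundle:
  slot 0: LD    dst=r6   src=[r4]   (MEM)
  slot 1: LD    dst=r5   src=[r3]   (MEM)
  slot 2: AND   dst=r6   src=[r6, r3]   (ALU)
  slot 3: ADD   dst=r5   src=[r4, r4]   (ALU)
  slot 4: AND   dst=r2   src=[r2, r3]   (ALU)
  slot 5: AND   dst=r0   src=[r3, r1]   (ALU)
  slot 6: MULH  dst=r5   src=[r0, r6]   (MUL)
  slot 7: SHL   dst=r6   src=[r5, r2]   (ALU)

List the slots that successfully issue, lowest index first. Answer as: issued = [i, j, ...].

#0 MEM src=r4 dispatched  <A:3 Mu:2 Ld:0 B:1 rd:3 wr:1>
#1 MEM src=r3 held:FU  <A:3 Mu:2 Ld:0 B:1 rd:3 wr:1>
#2 ALU src=r6,r3 held:WAW  <A:3 Mu:2 Ld:0 B:1 rd:3 wr:1>
#3 ALU src=r4,r4 dispatched  <A:2 Mu:2 Ld:0 B:1 rd:2 wr:0>
#4 ALU src=r2,r3 held:WR_PORT  <A:2 Mu:2 Ld:0 B:1 rd:2 wr:0>
#5 ALU src=r3,r1 held:WR_PORT  <A:2 Mu:2 Ld:0 B:1 rd:2 wr:0>
#6 MUL src=r0,r6 held:WR_PORT  <A:2 Mu:2 Ld:0 B:1 rd:2 wr:0>
#7 ALU src=r5,r2 held:WR_PORT  <A:2 Mu:2 Ld:0 B:1 rd:2 wr:0>

issued = [0, 3]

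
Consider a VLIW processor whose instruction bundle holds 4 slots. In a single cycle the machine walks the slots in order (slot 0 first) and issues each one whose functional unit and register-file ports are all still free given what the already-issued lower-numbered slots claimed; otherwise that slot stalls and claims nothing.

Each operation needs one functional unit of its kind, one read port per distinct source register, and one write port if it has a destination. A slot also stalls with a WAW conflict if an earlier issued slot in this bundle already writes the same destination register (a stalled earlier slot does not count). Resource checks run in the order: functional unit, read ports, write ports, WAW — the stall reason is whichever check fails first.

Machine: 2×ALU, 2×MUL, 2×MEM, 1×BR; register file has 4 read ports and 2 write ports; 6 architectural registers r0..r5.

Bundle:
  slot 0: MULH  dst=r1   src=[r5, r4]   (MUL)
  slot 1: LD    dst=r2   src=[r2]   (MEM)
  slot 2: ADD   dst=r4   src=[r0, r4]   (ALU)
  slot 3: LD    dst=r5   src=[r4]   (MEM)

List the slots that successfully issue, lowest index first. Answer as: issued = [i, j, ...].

(0) want 1×MUL +2rd +1wr — yes → AL2|MU1|ME2|BR1|rd2|wr1
(1) want 1×MEM +1rd +1wr — yes → AL2|MU1|ME1|BR1|rd1|wr0
(2) want 1×ALU +2rd +1wr — RD_PORT → AL2|MU1|ME1|BR1|rd1|wr0
(3) want 1×MEM +1rd +1wr — WR_PORT → AL2|MU1|ME1|BR1|rd1|wr0

issued = [0, 1]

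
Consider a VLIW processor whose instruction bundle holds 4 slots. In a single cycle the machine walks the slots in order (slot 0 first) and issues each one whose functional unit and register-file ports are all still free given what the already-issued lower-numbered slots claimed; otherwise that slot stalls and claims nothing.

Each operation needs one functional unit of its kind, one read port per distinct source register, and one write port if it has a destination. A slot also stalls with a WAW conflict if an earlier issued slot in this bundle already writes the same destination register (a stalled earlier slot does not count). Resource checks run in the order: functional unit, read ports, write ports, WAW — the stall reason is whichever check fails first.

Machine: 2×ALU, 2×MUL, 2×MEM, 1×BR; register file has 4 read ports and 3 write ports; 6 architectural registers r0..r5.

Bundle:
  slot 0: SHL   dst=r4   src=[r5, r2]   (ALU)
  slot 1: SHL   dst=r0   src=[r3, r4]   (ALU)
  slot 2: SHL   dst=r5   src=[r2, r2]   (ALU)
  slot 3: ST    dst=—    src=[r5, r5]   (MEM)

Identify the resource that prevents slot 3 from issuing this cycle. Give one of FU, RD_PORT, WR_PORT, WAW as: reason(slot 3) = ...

reason(slot 3) = RD_PORT

slot 0 (ALU): ISSUE — free A1,Mu2,Ld2,B1 rp2 wp2
slot 1 (ALU): ISSUE — free A0,Mu2,Ld2,B1 rp0 wp1
slot 2 (ALU): stall FU — free A0,Mu2,Ld2,B1 rp0 wp1
slot 3 (MEM): stall RD_PORT — free A0,Mu2,Ld2,B1 rp0 wp1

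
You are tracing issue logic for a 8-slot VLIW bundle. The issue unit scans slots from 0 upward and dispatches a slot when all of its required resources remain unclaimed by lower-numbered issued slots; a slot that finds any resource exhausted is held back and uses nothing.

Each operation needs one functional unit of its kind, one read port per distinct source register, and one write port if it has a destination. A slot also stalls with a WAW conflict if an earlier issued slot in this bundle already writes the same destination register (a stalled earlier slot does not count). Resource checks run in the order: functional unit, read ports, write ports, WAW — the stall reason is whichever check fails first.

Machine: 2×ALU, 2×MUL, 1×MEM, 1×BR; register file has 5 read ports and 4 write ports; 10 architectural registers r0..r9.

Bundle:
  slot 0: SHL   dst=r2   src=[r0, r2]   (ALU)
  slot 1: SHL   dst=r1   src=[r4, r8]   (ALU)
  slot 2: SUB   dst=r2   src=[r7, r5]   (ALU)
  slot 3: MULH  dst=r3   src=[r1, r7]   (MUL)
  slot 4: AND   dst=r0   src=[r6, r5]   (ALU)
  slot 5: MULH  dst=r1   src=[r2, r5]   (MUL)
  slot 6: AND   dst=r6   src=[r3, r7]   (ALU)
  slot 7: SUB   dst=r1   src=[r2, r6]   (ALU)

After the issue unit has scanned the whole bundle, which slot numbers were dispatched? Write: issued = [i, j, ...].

issued = [0, 1]

  0. ALU→r2 ⇒ go  {1A/2Mu/1Ld/1B | 3r 3w}
  1. ALU→r1 ⇒ go  {0A/2Mu/1Ld/1B | 1r 2w}
  2. ALU→r2 ⇒ no(FU)  {0A/2Mu/1Ld/1B | 1r 2w}
  3. MUL→r3 ⇒ no(RD_PORT)  {0A/2Mu/1Ld/1B | 1r 2w}
  4. ALU→r0 ⇒ no(FU)  {0A/2Mu/1Ld/1B | 1r 2w}
  5. MUL→r1 ⇒ no(RD_PORT)  {0A/2Mu/1Ld/1B | 1r 2w}
  6. ALU→r6 ⇒ no(FU)  {0A/2Mu/1Ld/1B | 1r 2w}
  7. ALU→r1 ⇒ no(FU)  {0A/2Mu/1Ld/1B | 1r 2w}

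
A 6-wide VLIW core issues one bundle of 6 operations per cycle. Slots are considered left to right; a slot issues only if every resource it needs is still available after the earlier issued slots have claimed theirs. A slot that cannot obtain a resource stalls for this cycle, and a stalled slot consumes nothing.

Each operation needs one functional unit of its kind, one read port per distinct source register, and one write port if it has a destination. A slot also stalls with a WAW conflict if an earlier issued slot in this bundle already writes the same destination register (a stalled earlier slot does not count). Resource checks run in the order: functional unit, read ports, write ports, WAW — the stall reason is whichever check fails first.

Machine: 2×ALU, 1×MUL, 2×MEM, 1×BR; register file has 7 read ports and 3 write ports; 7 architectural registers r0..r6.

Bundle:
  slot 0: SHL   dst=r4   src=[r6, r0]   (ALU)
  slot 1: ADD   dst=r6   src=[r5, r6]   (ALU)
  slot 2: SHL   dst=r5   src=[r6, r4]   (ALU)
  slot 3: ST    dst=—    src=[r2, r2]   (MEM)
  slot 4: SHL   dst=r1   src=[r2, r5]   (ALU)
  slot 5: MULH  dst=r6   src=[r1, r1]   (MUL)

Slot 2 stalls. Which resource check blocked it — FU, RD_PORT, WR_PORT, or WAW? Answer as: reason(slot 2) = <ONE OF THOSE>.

[0] ALU needs rd=2 wr=1: ok; after: ALU=1 MUL=1 MEM=2 BR=1, R=5, W=2
[1] ALU needs rd=2 wr=1: ok; after: ALU=0 MUL=1 MEM=2 BR=1, R=3, W=1
[2] ALU needs rd=2 wr=1: FU; after: ALU=0 MUL=1 MEM=2 BR=1, R=3, W=1
[3] MEM needs rd=1 wr=0: ok; after: ALU=0 MUL=1 MEM=1 BR=1, R=2, W=1
[4] ALU needs rd=2 wr=1: FU; after: ALU=0 MUL=1 MEM=1 BR=1, R=2, W=1
[5] MUL needs rd=1 wr=1: WAW; after: ALU=0 MUL=1 MEM=1 BR=1, R=2, W=1

reason(slot 2) = FU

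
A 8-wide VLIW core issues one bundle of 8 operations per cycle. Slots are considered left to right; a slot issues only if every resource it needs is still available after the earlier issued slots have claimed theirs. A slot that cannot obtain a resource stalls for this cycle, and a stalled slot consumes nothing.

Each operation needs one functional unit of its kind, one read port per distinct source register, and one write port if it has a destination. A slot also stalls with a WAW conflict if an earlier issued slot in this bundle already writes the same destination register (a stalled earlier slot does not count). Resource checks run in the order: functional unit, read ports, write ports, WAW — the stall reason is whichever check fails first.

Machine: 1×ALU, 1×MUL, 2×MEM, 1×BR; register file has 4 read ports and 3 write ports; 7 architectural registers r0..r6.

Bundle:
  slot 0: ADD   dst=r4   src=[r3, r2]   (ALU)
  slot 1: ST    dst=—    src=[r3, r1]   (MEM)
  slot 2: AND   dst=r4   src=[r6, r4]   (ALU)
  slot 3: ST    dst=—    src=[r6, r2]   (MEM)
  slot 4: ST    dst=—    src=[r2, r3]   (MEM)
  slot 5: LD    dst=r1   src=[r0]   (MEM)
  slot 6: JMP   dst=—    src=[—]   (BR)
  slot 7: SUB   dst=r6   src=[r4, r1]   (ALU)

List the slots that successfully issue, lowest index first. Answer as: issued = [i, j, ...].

(0) want 1×ALU +2rd +1wr — yes → AL0|MU1|ME2|BR1|rd2|wr2
(1) want 1×MEM +2rd +0wr — yes → AL0|MU1|ME1|BR1|rd0|wr2
(2) want 1×ALU +2rd +1wr — FU → AL0|MU1|ME1|BR1|rd0|wr2
(3) want 1×MEM +2rd +0wr — RD_PORT → AL0|MU1|ME1|BR1|rd0|wr2
(4) want 1×MEM +2rd +0wr — RD_PORT → AL0|MU1|ME1|BR1|rd0|wr2
(5) want 1×MEM +1rd +1wr — RD_PORT → AL0|MU1|ME1|BR1|rd0|wr2
(6) want 1×BR +0rd +0wr — yes → AL0|MU1|ME1|BR0|rd0|wr2
(7) want 1×ALU +2rd +1wr — FU → AL0|MU1|ME1|BR0|rd0|wr2

issued = [0, 1, 6]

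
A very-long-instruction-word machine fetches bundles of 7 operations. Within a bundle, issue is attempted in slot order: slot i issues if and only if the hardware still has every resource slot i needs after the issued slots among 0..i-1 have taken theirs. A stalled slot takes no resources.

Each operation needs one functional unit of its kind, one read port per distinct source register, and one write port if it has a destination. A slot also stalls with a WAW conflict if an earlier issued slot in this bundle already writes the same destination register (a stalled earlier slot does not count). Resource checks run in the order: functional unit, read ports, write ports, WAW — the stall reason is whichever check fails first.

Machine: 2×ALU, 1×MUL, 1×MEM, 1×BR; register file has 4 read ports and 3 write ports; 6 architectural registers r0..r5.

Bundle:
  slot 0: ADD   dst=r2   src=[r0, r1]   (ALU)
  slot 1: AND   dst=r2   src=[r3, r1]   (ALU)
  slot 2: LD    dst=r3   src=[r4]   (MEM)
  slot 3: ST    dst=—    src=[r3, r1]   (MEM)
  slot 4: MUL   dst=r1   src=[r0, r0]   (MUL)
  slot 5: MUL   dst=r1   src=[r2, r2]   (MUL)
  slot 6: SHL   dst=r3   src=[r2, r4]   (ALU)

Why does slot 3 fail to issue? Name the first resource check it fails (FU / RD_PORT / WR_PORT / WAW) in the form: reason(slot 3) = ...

  0. ALU→r2 ⇒ go  {1A/1Mu/1Ld/1B | 2r 2w}
  1. ALU→r2 ⇒ no(WAW)  {1A/1Mu/1Ld/1B | 2r 2w}
  2. MEM→r3 ⇒ go  {1A/1Mu/0Ld/1B | 1r 1w}
  3. MEM ⇒ no(FU)  {1A/1Mu/0Ld/1B | 1r 1w}
  4. MUL→r1 ⇒ go  {1A/0Mu/0Ld/1B | 0r 0w}
  5. MUL→r1 ⇒ no(FU)  {1A/0Mu/0Ld/1B | 0r 0w}
  6. ALU→r3 ⇒ no(RD_PORT)  {1A/0Mu/0Ld/1B | 0r 0w}

reason(slot 3) = FU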